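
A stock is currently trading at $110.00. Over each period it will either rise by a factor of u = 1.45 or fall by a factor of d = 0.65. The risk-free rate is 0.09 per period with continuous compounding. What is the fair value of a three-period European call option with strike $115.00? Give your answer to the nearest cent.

Risk-neutral probability p = (e^0.09 − 0.65)/(1.45 − 0.65) = 0.4442/0.8000 = 0.5552
Terminal stock prices: S_uuu = 335.3, S_uud = 150.3, S_udd = 67.39, S_ddd = 30.21
Terminal payoffs (S − K): max(220.3, 0) = 220.3, max(35.33, 0) = 35.33, max(-47.61, 0) = 0, max(-84.79, 0) = 0
Node uu (S = 231.3): V_uu = e^(−0.09)·[0.5552·220.3487 + 0.4448·35.3288] = 126.1729
Node ud (S = 103.7): V_ud = e^(−0.09)·[0.5552·35.3288 + 0.4448·0.0000] = 17.9269
Node dd (S = 46.48): V_dd = e^(−0.09)·[0.5552·0.0000 + 0.4448·0.0000] = 0.0000
Node u (S = 159.5): V_u = e^(−0.09)·[0.5552·126.1729 + 0.4448·17.9269] = 71.3113
Node d (S = 71.5): V_d = e^(−0.09)·[0.5552·17.9269 + 0.4448·0.0000] = 9.0967
Node 0 (S = 110): V_0 = e^(−0.09)·[0.5552·71.3113 + 0.4448·9.0967] = 39.8834

$39.88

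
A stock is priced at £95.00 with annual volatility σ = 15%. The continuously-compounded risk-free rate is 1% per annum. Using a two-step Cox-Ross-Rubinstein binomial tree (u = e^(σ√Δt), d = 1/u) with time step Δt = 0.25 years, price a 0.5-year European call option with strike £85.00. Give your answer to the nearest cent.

£11.23

CRR parameters: u = e^(σ√Δt) = e^(0.15·√0.25) = 1.0779, d = 1/u = 0.9277
Per-period rate: rΔt = 0.01·0.25 = 0.0025, so R = e^0.0025 = 1.0025
Risk-neutral probability p = (e^0.0025 − 0.9277)/(1.0779 − 0.9277) = 0.0748/0.1501 = 0.4979
Terminal stock prices: S_uu = 110.4, S_ud = 95, S_dd = 81.77
Terminal payoffs (S − K): max(25.37, 0) = 25.37, max(10, 0) = 10, max(-3.233, 0) = 0
Node u (S = 102.4): V_u = e^(−0.0025)·[0.4979·25.3743 + 0.5021·10.0000] = 17.6112
Node d (S = 88.14): V_d = e^(−0.0025)·[0.4979·10.0000 + 0.5021·0.0000] = 4.9669
Node 0 (S = 95): V_0 = e^(−0.0025)·[0.4979·17.6112 + 0.5021·4.9669] = 11.2348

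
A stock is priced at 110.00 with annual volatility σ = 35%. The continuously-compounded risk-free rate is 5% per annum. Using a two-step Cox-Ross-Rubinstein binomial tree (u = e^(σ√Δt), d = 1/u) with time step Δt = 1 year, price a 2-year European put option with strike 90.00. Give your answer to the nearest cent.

8.48

CRR parameters: u = e^(σ√Δt) = e^(0.35·√1) = 1.4191, d = 1/u = 0.7047
Per-period rate: rΔt = 0.05·1 = 0.05, so R = e^0.05 = 1.0513
Risk-neutral probability p = (e^0.05 − 0.7047)/(1.4191 − 0.7047) = 0.3466/0.7144 = 0.4852
Terminal stock prices: S_uu = 221.5, S_ud = 110, S_dd = 54.62
Terminal payoffs (K − S): max(-131.5, 0) = 0, max(-20, 0) = 0, max(35.38, 0) = 35.38
Node u (S = 156.1): V_u = e^(−0.05)·[0.4852·0.0000 + 0.5148·0.0000] = 0.0000
Node d (S = 77.52): V_d = e^(−0.05)·[0.4852·0.0000 + 0.5148·35.3756] = 17.3248
Node 0 (S = 110): V_0 = e^(−0.05)·[0.4852·0.0000 + 0.5148·17.3248] = 8.4846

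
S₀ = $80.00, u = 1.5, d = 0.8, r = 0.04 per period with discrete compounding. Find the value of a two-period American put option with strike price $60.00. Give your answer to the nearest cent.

Risk-neutral probability p = (1 + 0.04 − 0.8)/(1.5 − 0.8) = 0.2400/0.7000 = 0.3429
Terminal stock prices: S_uu = 180, S_ud = 96, S_dd = 51.2
Terminal payoffs (K − S): max(-120, 0) = 0, max(-36, 0) = 0, max(8.8, 0) = 8.8
Node u (S = 120): continuation = 1/1.04·[0.3429·0.0000 + 0.6571·0.0000] = 0.0000; exercise value = 0.0000 ≤ continuation, so V_u = 0.0000
Node d (S = 64): continuation = 1/1.04·[0.3429·0.0000 + 0.6571·8.8000] = 5.5604; exercise value = 0.0000 ≤ continuation, so V_d = 5.5604
Node 0 (S = 80): continuation = 1/1.04·[0.3429·0.0000 + 0.6571·5.5604] = 3.5135; exercise value = 0.0000 ≤ continuation, so V_0 = 3.5135

$3.51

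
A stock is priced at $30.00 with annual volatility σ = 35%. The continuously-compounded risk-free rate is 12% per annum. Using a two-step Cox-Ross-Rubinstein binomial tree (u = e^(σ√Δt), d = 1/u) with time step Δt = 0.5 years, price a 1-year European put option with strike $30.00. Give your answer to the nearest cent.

$1.99

CRR parameters: u = e^(σ√Δt) = e^(0.35·√0.5) = 1.2808, d = 1/u = 0.7808
Per-period rate: rΔt = 0.12·0.5 = 0.06, so R = e^0.06 = 1.0618
Risk-neutral probability p = (e^0.06 − 0.7808)/(1.2808 − 0.7808) = 0.2811/0.5000 = 0.5621
Terminal stock prices: S_uu = 49.21, S_ud = 30, S_dd = 18.29
Terminal payoffs (K − S): max(-19.21, 0) = 0, max(0, 0) = 0, max(11.71, 0) = 11.71
Node u (S = 38.42): V_u = e^(−0.06)·[0.5621·0.0000 + 0.4379·0.0000] = 0.0000
Node d (S = 23.42): V_d = e^(−0.06)·[0.5621·0.0000 + 0.4379·11.7124] = 4.8301
Node 0 (S = 30): V_0 = e^(−0.06)·[0.5621·0.0000 + 0.4379·4.8301] = 1.9919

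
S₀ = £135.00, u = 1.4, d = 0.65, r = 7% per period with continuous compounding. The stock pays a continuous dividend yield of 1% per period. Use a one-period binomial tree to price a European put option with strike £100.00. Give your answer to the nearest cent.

Per-period risk-free factor R = e^0.07 = 1.0725; dividend-adjusted growth = e^(0.07−0.01) = 1.0618.
Risk-neutral probability p = (1.0618 − 0.65)/(1.4 − 0.65) = 0.4118/0.7500 = 0.5491
Terminal stock prices: S_u = 189, S_d = 87.75
Terminal payoffs (K − S): max(-89, 0) = 0, max(12.25, 0) = 12.25
Node 0 (S = 135): V_0 = e^(−0.07)·[0.5491·0.0000 + 0.4509·12.2500] = 5.1499

£5.15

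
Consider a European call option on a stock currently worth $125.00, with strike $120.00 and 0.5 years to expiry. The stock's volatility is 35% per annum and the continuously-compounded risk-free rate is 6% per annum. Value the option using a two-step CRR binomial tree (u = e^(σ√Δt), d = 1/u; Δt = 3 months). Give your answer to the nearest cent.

CRR parameters: u = e^(σ√Δt) = e^(0.35·√0.25) = 1.1912, d = 1/u = 0.8395
Per-period rate: rΔt = 0.06·0.25 = 0.015, so R = e^0.015 = 1.0151
Risk-neutral probability p = (e^0.015 − 0.8395)/(1.1912 − 0.8395) = 0.1757/0.3518 = 0.4993
Terminal stock prices: S_uu = 177.4, S_ud = 125, S_dd = 88.09
Terminal payoffs (S − K): max(57.38, 0) = 57.38, max(5, 0) = 5, max(-31.91, 0) = 0
Node u (S = 148.9): V_u = e^(−0.015)·[0.4993·57.3834 + 0.5007·5.0000] = 30.6923
Node d (S = 104.9): V_d = e^(−0.015)·[0.4993·5.0000 + 0.5007·0.0000] = 2.4594
Node 0 (S = 125): V_0 = e^(−0.015)·[0.4993·30.6923 + 0.5007·2.4594] = 16.3102

$16.31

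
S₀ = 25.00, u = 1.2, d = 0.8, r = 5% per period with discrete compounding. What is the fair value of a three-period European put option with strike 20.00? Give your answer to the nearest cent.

Risk-neutral probability p = (1 + 0.05 − 0.8)/(1.2 − 0.8) = 0.2500/0.4000 = 0.6250
Terminal stock prices: S_uuu = 43.2, S_uud = 28.8, S_udd = 19.2, S_ddd = 12.8
Terminal payoffs (K − S): max(-23.2, 0) = 0, max(-8.8, 0) = 0, max(0.8, 0) = 0.8, max(7.2, 0) = 7.2
Node uu (S = 36): V_uu = 1/1.05·[0.6250·0.0000 + 0.3750·0.0000] = 0.0000
Node ud (S = 24): V_ud = 1/1.05·[0.6250·0.0000 + 0.3750·0.8000] = 0.2857
Node dd (S = 16): V_dd = 1/1.05·[0.6250·0.8000 + 0.3750·7.2000] = 3.0476
Node u (S = 30): V_u = 1/1.05·[0.6250·0.0000 + 0.3750·0.2857] = 0.1020
Node d (S = 20): V_d = 1/1.05·[0.6250·0.2857 + 0.3750·3.0476] = 1.2585
Node 0 (S = 25): V_0 = 1/1.05·[0.6250·0.1020 + 0.3750·1.2585] = 0.5102

0.51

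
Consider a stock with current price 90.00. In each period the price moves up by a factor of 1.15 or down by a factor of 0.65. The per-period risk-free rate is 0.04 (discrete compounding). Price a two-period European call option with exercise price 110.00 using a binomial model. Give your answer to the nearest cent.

Risk-neutral probability p = (1 + 0.04 − 0.65)/(1.15 − 0.65) = 0.3900/0.5000 = 0.7800
Terminal stock prices: S_uu = 119, S_ud = 67.27, S_dd = 38.03
Terminal payoffs (S − K): max(9.025, 0) = 9.025, max(-42.73, 0) = 0, max(-71.97, 0) = 0
Node u (S = 103.5): V_u = 1/1.04·[0.7800·9.0250 + 0.2200·0.0000] = 6.7687
Node d (S = 58.5): V_d = 1/1.04·[0.7800·0.0000 + 0.2200·0.0000] = 0.0000
Node 0 (S = 90): V_0 = 1/1.04·[0.7800·6.7687 + 0.2200·0.0000] = 5.0766

5.08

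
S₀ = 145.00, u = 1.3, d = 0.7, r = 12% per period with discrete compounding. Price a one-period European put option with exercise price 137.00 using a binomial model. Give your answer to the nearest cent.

Risk-neutral probability p = (1 + 0.12 − 0.7)/(1.3 − 0.7) = 0.4200/0.6000 = 0.7000
Terminal stock prices: S_u = 188.5, S_d = 101.5
Terminal payoffs (K − S): max(-51.5, 0) = 0, max(35.5, 0) = 35.5
Node 0 (S = 145): V_0 = 1/1.12·[0.7000·0.0000 + 0.3000·35.5000] = 9.5089

9.51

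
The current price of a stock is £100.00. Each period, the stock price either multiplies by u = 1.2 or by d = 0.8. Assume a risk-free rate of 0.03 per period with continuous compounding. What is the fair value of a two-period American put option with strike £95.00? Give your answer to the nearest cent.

Risk-neutral probability p = (e^0.03 − 0.8)/(1.2 − 0.8) = 0.2305/0.4000 = 0.5761
Terminal stock prices: S_uu = 144, S_ud = 96, S_dd = 64
Terminal payoffs (K − S): max(-49, 0) = 0, max(-1, 0) = 0, max(31, 0) = 31
Node u (S = 120): continuation = e^(−0.03)·[0.5761·0.0000 + 0.4239·0.0000] = 0.0000; exercise value = 0.0000 ≤ continuation, so V_u = 0.0000
Node d (S = 80): continuation = e^(−0.03)·[0.5761·0.0000 + 0.4239·31.0000] = 12.7514; exercise value = 15.0000 > continuation, so V_d = 15.0000 (exercise)
Node 0 (S = 100): continuation = e^(−0.03)·[0.5761·0.0000 + 0.4239·15.0000] = 6.1700; exercise value = 0.0000 ≤ continuation, so V_0 = 6.1700

£6.17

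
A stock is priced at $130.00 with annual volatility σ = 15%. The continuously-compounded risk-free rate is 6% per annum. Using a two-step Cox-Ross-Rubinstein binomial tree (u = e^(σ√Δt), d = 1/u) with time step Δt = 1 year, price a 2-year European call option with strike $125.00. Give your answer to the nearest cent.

$21.94

CRR parameters: u = e^(σ√Δt) = e^(0.15·√1) = 1.1618, d = 1/u = 0.8607
Per-period rate: rΔt = 0.06·1 = 0.06, so R = e^0.06 = 1.0618
Risk-neutral probability p = (e^0.06 − 0.8607)/(1.1618 − 0.8607) = 0.2011/0.3011 = 0.6679
Terminal stock prices: S_uu = 175.5, S_ud = 130, S_dd = 96.31
Terminal payoffs (S − K): max(50.48, 0) = 50.48, max(5, 0) = 5, max(-28.69, 0) = 0
Node u (S = 151): V_u = e^(−0.06)·[0.6679·50.4816 + 0.3321·5.0000] = 33.3179
Node d (S = 111.9): V_d = e^(−0.06)·[0.6679·5.0000 + 0.3321·0.0000] = 3.1451
Node 0 (S = 130): V_0 = e^(−0.06)·[0.6679·33.3179 + 0.3321·3.1451] = 21.9414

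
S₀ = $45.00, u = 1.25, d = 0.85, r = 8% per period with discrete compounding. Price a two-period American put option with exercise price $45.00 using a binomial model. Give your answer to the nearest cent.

$2.66

Risk-neutral probability p = (1 + 0.08 − 0.85)/(1.25 − 0.85) = 0.2300/0.4000 = 0.5750
Terminal stock prices: S_uu = 70.31, S_ud = 47.81, S_dd = 32.51
Terminal payoffs (K − S): max(-25.31, 0) = 0, max(-2.812, 0) = 0, max(12.49, 0) = 12.49
Node u (S = 56.25): continuation = 1/1.08·[0.5750·0.0000 + 0.4250·0.0000] = 0.0000; exercise value = 0.0000 ≤ continuation, so V_u = 0.0000
Node d (S = 38.25): continuation = 1/1.08·[0.5750·0.0000 + 0.4250·12.4875] = 4.9141; exercise value = 6.7500 > continuation, so V_d = 6.7500 (exercise)
Node 0 (S = 45): continuation = 1/1.08·[0.5750·0.0000 + 0.4250·6.7500] = 2.6562; exercise value = 0.0000 ≤ continuation, so V_0 = 2.6562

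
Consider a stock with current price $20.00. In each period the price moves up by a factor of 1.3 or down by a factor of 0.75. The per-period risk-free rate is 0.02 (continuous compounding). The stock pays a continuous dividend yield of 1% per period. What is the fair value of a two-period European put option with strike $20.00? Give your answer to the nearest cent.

Per-period risk-free factor R = e^0.02 = 1.0202; dividend-adjusted growth = e^(0.02−0.01) = 1.0101.
Risk-neutral probability p = (1.0101 − 0.75)/(1.3 − 0.75) = 0.2601/0.5500 = 0.4728
Terminal stock prices: S_uu = 33.8, S_ud = 19.5, S_dd = 11.25
Terminal payoffs (K − S): max(-13.8, 0) = 0, max(0.5, 0) = 0.5, max(8.75, 0) = 8.75
Node u (S = 26): V_u = e^(−0.02)·[0.4728·0.0000 + 0.5272·0.5000] = 0.2584
Node d (S = 15): V_d = e^(−0.02)·[0.4728·0.5000 + 0.5272·8.7500] = 4.7532
Node 0 (S = 20): V_0 = e^(−0.02)·[0.4728·0.2584 + 0.5272·4.7532] = 2.5759

$2.58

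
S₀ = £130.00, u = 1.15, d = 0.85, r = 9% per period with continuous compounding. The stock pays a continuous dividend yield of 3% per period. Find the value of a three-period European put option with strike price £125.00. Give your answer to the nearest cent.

Per-period risk-free factor R = e^0.09 = 1.0942; dividend-adjusted growth = e^(0.09−0.03) = 1.0618.
Risk-neutral probability p = (1.0618 − 0.85)/(1.15 − 0.85) = 0.2118/0.3000 = 0.7061
Terminal stock prices: S_uuu = 197.7, S_uud = 146.1, S_udd = 108, S_ddd = 79.84
Terminal payoffs (K − S): max(-72.71, 0) = 0, max(-21.14, 0) = 0, max(16.99, 0) = 16.99, max(45.16, 0) = 45.16
Node uu (S = 171.9): V_uu = e^(−0.09)·[0.7061·0.0000 + 0.2939·0.0000] = 0.0000
Node ud (S = 127.1): V_ud = e^(−0.09)·[0.7061·0.0000 + 0.2939·16.9863] = 4.5622
Node dd (S = 93.92): V_dd = e^(−0.09)·[0.7061·16.9863 + 0.2939·45.1638] = 23.0923
Node u (S = 149.5): V_u = e^(−0.09)·[0.7061·0.0000 + 0.2939·4.5622] = 1.2253
Node d (S = 110.5): V_d = e^(−0.09)·[0.7061·4.5622 + 0.2939·23.0923] = 9.1465
Node 0 (S = 130): V_0 = e^(−0.09)·[0.7061·1.2253 + 0.2939·9.1465] = 3.2474

£3.25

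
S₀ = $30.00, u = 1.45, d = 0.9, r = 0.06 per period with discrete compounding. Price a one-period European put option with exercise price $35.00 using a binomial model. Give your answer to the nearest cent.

Risk-neutral probability p = (1 + 0.06 − 0.9)/(1.45 − 0.9) = 0.1600/0.5500 = 0.2909
Terminal stock prices: S_u = 43.5, S_d = 27
Terminal payoffs (K − S): max(-8.5, 0) = 0, max(8, 0) = 8
Node 0 (S = 30): V_0 = 1/1.06·[0.2909·0.0000 + 0.7091·8.0000] = 5.3516

$5.35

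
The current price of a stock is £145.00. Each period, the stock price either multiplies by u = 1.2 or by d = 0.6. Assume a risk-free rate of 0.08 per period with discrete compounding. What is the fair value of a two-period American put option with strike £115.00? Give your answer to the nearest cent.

Risk-neutral probability p = (1 + 0.08 − 0.6)/(1.2 − 0.6) = 0.4800/0.6000 = 0.8000
Terminal stock prices: S_uu = 208.8, S_ud = 104.4, S_dd = 52.2
Terminal payoffs (K − S): max(-93.8, 0) = 0, max(10.6, 0) = 10.6, max(62.8, 0) = 62.8
Node u (S = 174): continuation = 1/1.08·[0.8000·0.0000 + 0.2000·10.6000] = 1.9630; exercise value = 0.0000 ≤ continuation, so V_u = 1.9630
Node d (S = 87): continuation = 1/1.08·[0.8000·10.6000 + 0.2000·62.8000] = 19.4815; exercise value = 28.0000 > continuation, so V_d = 28.0000 (exercise)
Node 0 (S = 145): continuation = 1/1.08·[0.8000·1.9630 + 0.2000·28.0000] = 6.6392; exercise value = 0.0000 ≤ continuation, so V_0 = 6.6392

£6.64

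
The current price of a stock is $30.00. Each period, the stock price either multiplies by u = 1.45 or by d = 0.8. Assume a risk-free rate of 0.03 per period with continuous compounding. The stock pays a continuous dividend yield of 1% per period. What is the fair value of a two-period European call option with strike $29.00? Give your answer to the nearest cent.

Per-period risk-free factor R = e^0.03 = 1.0305; dividend-adjusted growth = e^(0.03−0.01) = 1.0202.
Risk-neutral probability p = (1.0202 − 0.8)/(1.45 − 0.8) = 0.2202/0.6500 = 0.3388
Terminal stock prices: S_uu = 63.08, S_ud = 34.8, S_dd = 19.2
Terminal payoffs (S − K): max(34.08, 0) = 34.08, max(5.8, 0) = 5.8, max(-9.8, 0) = 0
Node u (S = 43.5): V_u = e^(−0.03)·[0.3388·34.0750 + 0.6612·5.8000] = 14.9242
Node d (S = 24): V_d = e^(−0.03)·[0.3388·5.8000 + 0.6612·0.0000] = 1.9068
Node 0 (S = 30): V_0 = e^(−0.03)·[0.3388·14.9242 + 0.6612·1.9068] = 6.1301

$6.13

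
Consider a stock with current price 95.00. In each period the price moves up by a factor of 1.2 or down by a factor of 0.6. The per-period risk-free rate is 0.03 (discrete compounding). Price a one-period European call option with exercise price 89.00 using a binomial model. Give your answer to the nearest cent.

17.39

Risk-neutral probability p = (1 + 0.03 − 0.6)/(1.2 − 0.6) = 0.4300/0.6000 = 0.7167
Terminal stock prices: S_u = 114, S_d = 57
Terminal payoffs (S − K): max(25, 0) = 25, max(-32, 0) = 0
Node 0 (S = 95): V_0 = 1/1.03·[0.7167·25.0000 + 0.2833·0.0000] = 17.3948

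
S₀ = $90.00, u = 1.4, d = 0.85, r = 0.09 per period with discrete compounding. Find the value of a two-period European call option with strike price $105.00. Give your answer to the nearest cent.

$12.31

Risk-neutral probability p = (1 + 0.09 − 0.85)/(1.4 − 0.85) = 0.2400/0.5500 = 0.4364
Terminal stock prices: S_uu = 176.4, S_ud = 107.1, S_dd = 65.02
Terminal payoffs (S − K): max(71.4, 0) = 71.4, max(2.1, 0) = 2.1, max(-39.98, 0) = 0
Node u (S = 126): V_u = 1/1.09·[0.4364·71.4000 + 0.5636·2.1000] = 29.6697
Node d (S = 76.5): V_d = 1/1.09·[0.4364·2.1000 + 0.5636·0.0000] = 0.8407
Node 0 (S = 90): V_0 = 1/1.09·[0.4364·29.6697 + 0.5636·0.8407] = 12.3125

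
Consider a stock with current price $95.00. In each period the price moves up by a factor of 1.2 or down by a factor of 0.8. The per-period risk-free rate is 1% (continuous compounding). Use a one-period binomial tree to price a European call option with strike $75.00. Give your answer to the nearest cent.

$20.75

Risk-neutral probability p = (e^0.01 − 0.8)/(1.2 − 0.8) = 0.2101/0.4000 = 0.5251
Terminal stock prices: S_u = 114, S_d = 76
Terminal payoffs (S − K): max(39, 0) = 39, max(1, 0) = 1
Node 0 (S = 95): V_0 = e^(−0.01)·[0.5251·39.0000 + 0.4749·1.0000] = 20.7463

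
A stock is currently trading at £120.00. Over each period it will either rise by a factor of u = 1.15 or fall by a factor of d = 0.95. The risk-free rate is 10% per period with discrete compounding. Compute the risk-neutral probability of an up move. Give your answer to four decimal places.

Risk-neutral probability p = (1 + 0.1 − 0.95)/(1.15 − 0.95) = 0.1500/0.2000 = 0.7500

p = 0.7500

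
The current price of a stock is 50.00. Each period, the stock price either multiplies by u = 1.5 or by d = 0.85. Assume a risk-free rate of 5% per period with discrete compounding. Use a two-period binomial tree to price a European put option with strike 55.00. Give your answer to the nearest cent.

8.21

Risk-neutral probability p = (1 + 0.05 − 0.85)/(1.5 − 0.85) = 0.2000/0.6500 = 0.3077
Terminal stock prices: S_uu = 112.5, S_ud = 63.75, S_dd = 36.12
Terminal payoffs (K − S): max(-57.5, 0) = 0, max(-8.75, 0) = 0, max(18.88, 0) = 18.88
Node u (S = 75): V_u = 1/1.05·[0.3077·0.0000 + 0.6923·0.0000] = 0.0000
Node d (S = 42.5): V_d = 1/1.05·[0.3077·0.0000 + 0.6923·18.8750] = 12.4451
Node 0 (S = 50): V_0 = 1/1.05·[0.3077·0.0000 + 0.6923·12.4451] = 8.2055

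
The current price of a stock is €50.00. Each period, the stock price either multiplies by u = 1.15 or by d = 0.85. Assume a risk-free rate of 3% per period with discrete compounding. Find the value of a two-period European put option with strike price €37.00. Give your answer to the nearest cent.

Risk-neutral probability p = (1 + 0.03 − 0.85)/(1.15 − 0.85) = 0.1800/0.3000 = 0.6000
Terminal stock prices: S_uu = 66.12, S_ud = 48.87, S_dd = 36.12
Terminal payoffs (K − S): max(-29.12, 0) = 0, max(-11.87, 0) = 0, max(0.875, 0) = 0.875
Node u (S = 57.5): V_u = 1/1.03·[0.6000·0.0000 + 0.4000·0.0000] = 0.0000
Node d (S = 42.5): V_d = 1/1.03·[0.6000·0.0000 + 0.4000·0.8750] = 0.3398
Node 0 (S = 50): V_0 = 1/1.03·[0.6000·0.0000 + 0.4000·0.3398] = 0.1320

€0.13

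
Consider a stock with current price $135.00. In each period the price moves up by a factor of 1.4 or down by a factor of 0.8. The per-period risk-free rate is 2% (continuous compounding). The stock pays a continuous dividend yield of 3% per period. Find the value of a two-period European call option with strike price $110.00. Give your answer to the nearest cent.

$32.04

Per-period risk-free factor R = e^0.02 = 1.0202; dividend-adjusted growth = e^(0.02−0.03) = 0.9900.
Risk-neutral probability p = (0.9900 − 0.8)/(1.4 − 0.8) = 0.1900/0.6000 = 0.3167
Terminal stock prices: S_uu = 264.6, S_ud = 151.2, S_dd = 86.4
Terminal payoffs (S − K): max(154.6, 0) = 154.6, max(41.2, 0) = 41.2, max(-23.6, 0) = 0
Node u (S = 189): V_u = e^(−0.02)·[0.3167·154.6000 + 0.6833·41.2000] = 75.5924
Node d (S = 108): V_d = e^(−0.02)·[0.3167·41.2000 + 0.6833·0.0000] = 12.7917
Node 0 (S = 135): V_0 = e^(−0.02)·[0.3167·75.5924 + 0.6833·12.7917] = 32.0366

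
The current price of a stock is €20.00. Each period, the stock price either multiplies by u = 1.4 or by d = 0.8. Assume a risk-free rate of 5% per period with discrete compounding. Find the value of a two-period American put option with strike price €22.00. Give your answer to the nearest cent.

Risk-neutral probability p = (1 + 0.05 − 0.8)/(1.4 − 0.8) = 0.2500/0.6000 = 0.4167
Terminal stock prices: S_uu = 39.2, S_ud = 22.4, S_dd = 12.8
Terminal payoffs (K − S): max(-17.2, 0) = 0, max(-0.4, 0) = 0, max(9.2, 0) = 9.2
Node u (S = 28): continuation = 1/1.05·[0.4167·0.0000 + 0.5833·0.0000] = 0.0000; exercise value = 0.0000 ≤ continuation, so V_u = 0.0000
Node d (S = 16): continuation = 1/1.05·[0.4167·0.0000 + 0.5833·9.2000] = 5.1111; exercise value = 6.0000 > continuation, so V_d = 6.0000 (exercise)
Node 0 (S = 20): continuation = 1/1.05·[0.4167·0.0000 + 0.5833·6.0000] = 3.3333; exercise value = 2.0000 ≤ continuation, so V_0 = 3.3333

€3.33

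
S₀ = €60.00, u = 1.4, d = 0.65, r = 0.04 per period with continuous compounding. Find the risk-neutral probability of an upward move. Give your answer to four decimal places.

p = 0.5211

Risk-neutral probability p = (e^0.04 − 0.65)/(1.4 − 0.65) = 0.3908/0.7500 = 0.5211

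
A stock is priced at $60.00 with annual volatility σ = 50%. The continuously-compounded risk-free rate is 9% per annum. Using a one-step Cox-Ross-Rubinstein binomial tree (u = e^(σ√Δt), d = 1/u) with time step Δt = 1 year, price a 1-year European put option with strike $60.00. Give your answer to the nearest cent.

CRR parameters: u = e^(σ√Δt) = e^(0.5·√1) = 1.6487, d = 1/u = 0.6065
Per-period rate: rΔt = 0.09·1 = 0.09, so R = e^0.09 = 1.0942
Risk-neutral probability p = (e^0.09 − 0.6065)/(1.6487 − 0.6065) = 0.4876/1.0422 = 0.4679
Terminal stock prices: S_u = 98.92, S_d = 36.39
Terminal payoffs (K − S): max(-38.92, 0) = 0, max(23.61, 0) = 23.61
Node 0 (S = 60): V_0 = e^(−0.09)·[0.4679·0.0000 + 0.5321·23.6082] = 11.4807

$11.48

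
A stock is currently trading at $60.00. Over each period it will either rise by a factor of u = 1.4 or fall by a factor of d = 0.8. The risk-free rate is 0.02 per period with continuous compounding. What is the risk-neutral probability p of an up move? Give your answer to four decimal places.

Risk-neutral probability p = (e^0.02 − 0.8)/(1.4 − 0.8) = 0.2202/0.6000 = 0.3670

p = 0.3670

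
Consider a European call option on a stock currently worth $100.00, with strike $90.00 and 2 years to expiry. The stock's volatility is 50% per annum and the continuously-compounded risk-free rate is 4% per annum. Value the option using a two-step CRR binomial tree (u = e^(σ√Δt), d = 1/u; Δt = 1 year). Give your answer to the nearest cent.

CRR parameters: u = e^(σ√Δt) = e^(0.5·√1) = 1.6487, d = 1/u = 0.6065
Per-period rate: rΔt = 0.04·1 = 0.04, so R = e^0.04 = 1.0408
Risk-neutral probability p = (e^0.04 − 0.6065)/(1.6487 − 0.6065) = 0.4343/1.0422 = 0.4167
Terminal stock prices: S_uu = 271.8, S_ud = 100, S_dd = 36.79
Terminal payoffs (S − K): max(181.8, 0) = 181.8, max(10, 0) = 10, max(-53.21, 0) = 0
Node u (S = 164.9): V_u = e^(−0.04)·[0.4167·181.8282 + 0.5833·10.0000] = 78.4011
Node d (S = 60.65): V_d = e^(−0.04)·[0.4167·10.0000 + 0.5833·0.0000] = 4.0036
Node 0 (S = 100): V_0 = e^(−0.04)·[0.4167·78.4011 + 0.5833·4.0036] = 33.6324

$33.63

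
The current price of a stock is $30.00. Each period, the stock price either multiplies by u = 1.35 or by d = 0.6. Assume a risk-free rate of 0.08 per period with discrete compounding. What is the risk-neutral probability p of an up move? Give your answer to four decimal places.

p = 0.6400

Risk-neutral probability p = (1 + 0.08 − 0.6)/(1.35 − 0.6) = 0.4800/0.7500 = 0.6400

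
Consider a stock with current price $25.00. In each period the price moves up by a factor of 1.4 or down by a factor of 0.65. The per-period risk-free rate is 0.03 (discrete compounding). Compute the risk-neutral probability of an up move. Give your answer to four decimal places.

p = 0.5067

Risk-neutral probability p = (1 + 0.03 − 0.65)/(1.4 − 0.65) = 0.3800/0.7500 = 0.5067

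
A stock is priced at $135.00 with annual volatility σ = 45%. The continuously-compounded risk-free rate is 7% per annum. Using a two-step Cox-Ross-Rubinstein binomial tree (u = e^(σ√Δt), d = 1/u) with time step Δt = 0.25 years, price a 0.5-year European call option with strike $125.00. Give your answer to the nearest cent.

CRR parameters: u = e^(σ√Δt) = e^(0.45·√0.25) = 1.2523, d = 1/u = 0.7985
Per-period rate: rΔt = 0.07·0.25 = 0.0175, so R = e^0.0175 = 1.0177
Risk-neutral probability p = (e^0.0175 − 0.7985)/(1.2523 − 0.7985) = 0.2191/0.4538 = 0.4829
Terminal stock prices: S_uu = 211.7, S_ud = 135, S_dd = 86.08
Terminal payoffs (S − K): max(86.72, 0) = 86.72, max(10, 0) = 10, max(-38.92, 0) = 0
Node u (S = 169.1): V_u = e^(−0.0175)·[0.4829·86.7221 + 0.5171·10.0000] = 46.2320
Node d (S = 107.8): V_d = e^(−0.0175)·[0.4829·10.0000 + 0.5171·0.0000] = 4.7451
Node 0 (S = 135): V_0 = e^(−0.0175)·[0.4829·46.2320 + 0.5171·4.7451] = 24.3488

$24.35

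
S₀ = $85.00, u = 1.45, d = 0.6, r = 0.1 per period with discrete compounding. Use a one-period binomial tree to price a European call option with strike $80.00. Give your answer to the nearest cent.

Risk-neutral probability p = (1 + 0.1 − 0.6)/(1.45 − 0.6) = 0.5000/0.8500 = 0.5882
Terminal stock prices: S_u = 123.2, S_d = 51
Terminal payoffs (S − K): max(43.25, 0) = 43.25, max(-29, 0) = 0
Node 0 (S = 85): V_0 = 1/1.1·[0.5882·43.2500 + 0.4118·0.0000] = 23.1283

$23.13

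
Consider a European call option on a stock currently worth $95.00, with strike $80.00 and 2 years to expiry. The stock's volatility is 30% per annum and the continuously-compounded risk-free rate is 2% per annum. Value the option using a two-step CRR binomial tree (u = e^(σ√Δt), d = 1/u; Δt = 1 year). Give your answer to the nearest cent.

$25.98

CRR parameters: u = e^(σ√Δt) = e^(0.3·√1) = 1.3499, d = 1/u = 0.7408
Per-period rate: rΔt = 0.02·1 = 0.02, so R = e^0.02 = 1.0202
Risk-neutral probability p = (e^0.02 − 0.7408)/(1.3499 − 0.7408) = 0.2794/0.6090 = 0.4587
Terminal stock prices: S_uu = 173.1, S_ud = 95, S_dd = 52.14
Terminal payoffs (S − K): max(93.1, 0) = 93.1, max(15, 0) = 15, max(-27.86, 0) = 0
Node u (S = 128.2): V_u = e^(−0.02)·[0.4587·93.1013 + 0.5413·15.0000] = 49.8207
Node d (S = 70.38): V_d = e^(−0.02)·[0.4587·15.0000 + 0.5413·0.0000] = 6.7446
Node 0 (S = 95): V_0 = e^(−0.02)·[0.4587·49.8207 + 0.5413·6.7446] = 25.9799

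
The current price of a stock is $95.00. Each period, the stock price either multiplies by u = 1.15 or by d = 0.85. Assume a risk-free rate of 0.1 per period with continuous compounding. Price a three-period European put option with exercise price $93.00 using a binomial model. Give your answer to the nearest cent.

$0.68

Risk-neutral probability p = (e^0.1 − 0.85)/(1.15 − 0.85) = 0.2552/0.3000 = 0.8506
Terminal stock prices: S_uuu = 144.5, S_uud = 106.8, S_udd = 78.93, S_ddd = 58.34
Terminal payoffs (K − S): max(-51.48, 0) = 0, max(-13.79, 0) = 0, max(14.07, 0) = 14.07, max(34.66, 0) = 34.66
Node uu (S = 125.6): V_uu = e^(−0.1)·[0.8506·0.0000 + 0.1494·0.0000] = 0.0000
Node ud (S = 92.86): V_ud = e^(−0.1)·[0.8506·0.0000 + 0.1494·14.0669] = 1.9020
Node dd (S = 68.64): V_dd = e^(−0.1)·[0.8506·14.0669 + 0.1494·34.6581] = 15.5124
Node u (S = 109.2): V_u = e^(−0.1)·[0.8506·0.0000 + 0.1494·1.9020] = 0.2572
Node d (S = 80.75): V_d = e^(−0.1)·[0.8506·1.9020 + 0.1494·15.5124] = 3.5612
Node 0 (S = 95): V_0 = e^(−0.1)·[0.8506·0.2572 + 0.1494·3.5612] = 0.6794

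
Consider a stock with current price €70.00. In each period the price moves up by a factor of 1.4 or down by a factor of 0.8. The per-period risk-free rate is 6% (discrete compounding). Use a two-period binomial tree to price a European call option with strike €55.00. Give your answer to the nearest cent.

Risk-neutral probability p = (1 + 0.06 − 0.8)/(1.4 − 0.8) = 0.2600/0.6000 = 0.4333
Terminal stock prices: S_uu = 137.2, S_ud = 78.4, S_dd = 44.8
Terminal payoffs (S − K): max(82.2, 0) = 82.2, max(23.4, 0) = 23.4, max(-10.2, 0) = 0
Node u (S = 98): V_u = 1/1.06·[0.4333·82.2000 + 0.5667·23.4000] = 46.1132
Node d (S = 56): V_d = 1/1.06·[0.4333·23.4000 + 0.5667·0.0000] = 9.5660
Node 0 (S = 70): V_0 = 1/1.06·[0.4333·46.1132 + 0.5667·9.5660] = 23.9652

€23.97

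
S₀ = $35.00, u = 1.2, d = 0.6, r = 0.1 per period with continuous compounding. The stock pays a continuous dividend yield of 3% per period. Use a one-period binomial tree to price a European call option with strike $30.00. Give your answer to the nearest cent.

$8.55

Per-period risk-free factor R = e^0.1 = 1.1052; dividend-adjusted growth = e^(0.1−0.03) = 1.0725.
Risk-neutral probability p = (1.0725 − 0.6)/(1.2 − 0.6) = 0.4725/0.6000 = 0.7875
Terminal stock prices: S_u = 42, S_d = 21
Terminal payoffs (S − K): max(12, 0) = 12, max(-9, 0) = 0
Node 0 (S = 35): V_0 = e^(−0.1)·[0.7875·12.0000 + 0.2125·0.0000] = 8.5509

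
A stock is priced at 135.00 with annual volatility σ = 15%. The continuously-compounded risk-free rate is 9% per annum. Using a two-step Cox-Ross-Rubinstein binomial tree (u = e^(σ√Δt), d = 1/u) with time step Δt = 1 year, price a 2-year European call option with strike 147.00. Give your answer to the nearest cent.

17.69

CRR parameters: u = e^(σ√Δt) = e^(0.15·√1) = 1.1618, d = 1/u = 0.8607
Per-period rate: rΔt = 0.09·1 = 0.09, so R = e^0.09 = 1.0942
Risk-neutral probability p = (e^0.09 − 0.8607)/(1.1618 − 0.8607) = 0.2335/0.3011 = 0.7753
Terminal stock prices: S_uu = 182.2, S_ud = 135, S_dd = 100
Terminal payoffs (S − K): max(35.23, 0) = 35.23, max(-12, 0) = 0, max(-46.99, 0) = 0
Node u (S = 156.8): V_u = e^(−0.09)·[0.7753·35.2309 + 0.2247·0.0000] = 24.9639
Node d (S = 116.2): V_d = e^(−0.09)·[0.7753·0.0000 + 0.2247·0.0000] = 0.0000
Node 0 (S = 135): V_0 = e^(−0.09)·[0.7753·24.9639 + 0.2247·0.0000] = 17.6890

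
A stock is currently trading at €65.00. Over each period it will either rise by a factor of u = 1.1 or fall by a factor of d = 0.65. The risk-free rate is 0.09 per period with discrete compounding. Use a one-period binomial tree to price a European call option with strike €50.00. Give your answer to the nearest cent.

€19.29

Risk-neutral probability p = (1 + 0.09 − 0.65)/(1.1 − 0.65) = 0.4400/0.4500 = 0.9778
Terminal stock prices: S_u = 71.5, S_d = 42.25
Terminal payoffs (S − K): max(21.5, 0) = 21.5, max(-7.75, 0) = 0
Node 0 (S = 65): V_0 = 1/1.09·[0.9778·21.5000 + 0.0222·0.0000] = 19.2864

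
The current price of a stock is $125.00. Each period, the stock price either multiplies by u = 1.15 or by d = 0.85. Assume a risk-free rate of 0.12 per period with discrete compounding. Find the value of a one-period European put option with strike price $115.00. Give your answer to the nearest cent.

Risk-neutral probability p = (1 + 0.12 − 0.85)/(1.15 − 0.85) = 0.2700/0.3000 = 0.9000
Terminal stock prices: S_u = 143.8, S_d = 106.2
Terminal payoffs (K − S): max(-28.75, 0) = 0, max(8.75, 0) = 8.75
Node 0 (S = 125): V_0 = 1/1.12·[0.9000·0.0000 + 0.1000·8.7500] = 0.7812

$0.78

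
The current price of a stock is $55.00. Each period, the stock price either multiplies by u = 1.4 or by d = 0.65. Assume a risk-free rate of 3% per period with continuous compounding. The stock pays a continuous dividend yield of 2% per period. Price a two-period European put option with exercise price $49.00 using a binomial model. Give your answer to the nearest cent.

Per-period risk-free factor R = e^0.03 = 1.0305; dividend-adjusted growth = e^(0.03−0.02) = 1.0101.
Risk-neutral probability p = (1.0101 − 0.65)/(1.4 − 0.65) = 0.3601/0.7500 = 0.4801
Terminal stock prices: S_uu = 107.8, S_ud = 50.05, S_dd = 23.24
Terminal payoffs (K − S): max(-58.8, 0) = 0, max(-1.05, 0) = 0, max(25.76, 0) = 25.76
Node u (S = 77): V_u = e^(−0.03)·[0.4801·0.0000 + 0.5199·0.0000] = 0.0000
Node d (S = 35.75): V_d = e^(−0.03)·[0.4801·0.0000 + 0.5199·25.7625] = 12.9989
Node 0 (S = 55): V_0 = e^(−0.03)·[0.4801·0.0000 + 0.5199·12.9989] = 6.5588

$6.56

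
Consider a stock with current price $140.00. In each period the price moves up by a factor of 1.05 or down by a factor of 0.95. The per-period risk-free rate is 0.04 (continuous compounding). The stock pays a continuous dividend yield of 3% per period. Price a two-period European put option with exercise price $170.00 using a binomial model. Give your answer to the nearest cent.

$25.08

Per-period risk-free factor R = e^0.04 = 1.0408; dividend-adjusted growth = e^(0.04−0.03) = 1.0101.
Risk-neutral probability p = (1.0101 − 0.95)/(1.05 − 0.95) = 0.0601/0.1000 = 0.6005
Terminal stock prices: S_uu = 154.3, S_ud = 139.7, S_dd = 126.3
Terminal payoffs (K − S): max(15.65, 0) = 15.65, max(30.35, 0) = 30.35, max(43.65, 0) = 43.65
Node u (S = 147): V_u = e^(−0.04)·[0.6005·15.6500 + 0.3995·30.3500] = 20.6787
Node d (S = 133): V_d = e^(−0.04)·[0.6005·30.3500 + 0.3995·43.6500] = 34.2649
Node 0 (S = 140): V_0 = e^(−0.04)·[0.6005·20.6787 + 0.3995·34.2649] = 25.0827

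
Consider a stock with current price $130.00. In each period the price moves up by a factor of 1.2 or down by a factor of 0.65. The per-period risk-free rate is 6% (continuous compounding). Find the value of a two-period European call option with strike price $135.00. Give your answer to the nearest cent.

Risk-neutral probability p = (e^0.06 − 0.65)/(1.2 − 0.65) = 0.4118/0.5500 = 0.7488
Terminal stock prices: S_uu = 187.2, S_ud = 101.4, S_dd = 54.93
Terminal payoffs (S − K): max(52.2, 0) = 52.2, max(-33.6, 0) = 0, max(-80.07, 0) = 0
Node u (S = 156): V_u = e^(−0.06)·[0.7488·52.2000 + 0.2512·0.0000] = 36.8108
Node d (S = 84.5): V_d = e^(−0.06)·[0.7488·0.0000 + 0.2512·0.0000] = 0.0000
Node 0 (S = 130): V_0 = e^(−0.06)·[0.7488·36.8108 + 0.2512·0.0000] = 25.9585

$25.96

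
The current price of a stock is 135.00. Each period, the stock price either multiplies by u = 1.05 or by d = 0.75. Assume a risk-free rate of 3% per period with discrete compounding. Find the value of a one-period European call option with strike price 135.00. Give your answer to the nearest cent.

Risk-neutral probability p = (1 + 0.03 − 0.75)/(1.05 − 0.75) = 0.2800/0.3000 = 0.9333
Terminal stock prices: S_u = 141.8, S_d = 101.2
Terminal payoffs (S − K): max(6.75, 0) = 6.75, max(-33.75, 0) = 0
Node 0 (S = 135): V_0 = 1/1.03·[0.9333·6.7500 + 0.0667·0.0000] = 6.1165

6.12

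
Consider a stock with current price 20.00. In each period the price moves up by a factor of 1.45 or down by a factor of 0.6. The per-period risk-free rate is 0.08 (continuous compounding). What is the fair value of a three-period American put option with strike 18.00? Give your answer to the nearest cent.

Risk-neutral probability p = (e^0.08 − 0.6)/(1.45 − 0.6) = 0.4833/0.8500 = 0.5686
Terminal stock prices: S_uuu = 60.97, S_uud = 25.23, S_udd = 10.44, S_ddd = 4.32
Terminal payoffs (K − S): max(-42.97, 0) = 0, max(-7.23, 0) = 0, max(7.56, 0) = 7.56, max(13.68, 0) = 13.68
Node uu (S = 42.05): continuation = e^(−0.08)·[0.5686·0.0000 + 0.4314·0.0000] = 0.0000; exercise value = 0.0000 ≤ continuation, so V_uu = 0.0000
Node ud (S = 17.4): continuation = e^(−0.08)·[0.5686·0.0000 + 0.4314·7.5600] = 3.0108; exercise value = 0.6000 ≤ continuation, so V_ud = 3.0108
Node dd (S = 7.2): continuation = e^(−0.08)·[0.5686·7.5600 + 0.4314·13.6800] = 9.4161; exercise value = 10.8000 > continuation, so V_dd = 10.8000 (exercise)
Node u (S = 29): continuation = e^(−0.08)·[0.5686·0.0000 + 0.4314·3.0108] = 1.1991; exercise value = 0.0000 ≤ continuation, so V_u = 1.1991
Node d (S = 12): continuation = e^(−0.08)·[0.5686·3.0108 + 0.4314·10.8000] = 5.8814; exercise value = 6.0000 > continuation, so V_d = 6.0000 (exercise)
Node 0 (S = 20): continuation = e^(−0.08)·[0.5686·1.1991 + 0.4314·6.0000] = 3.0189; exercise value = 0.0000 ≤ continuation, so V_0 = 3.0189

3.02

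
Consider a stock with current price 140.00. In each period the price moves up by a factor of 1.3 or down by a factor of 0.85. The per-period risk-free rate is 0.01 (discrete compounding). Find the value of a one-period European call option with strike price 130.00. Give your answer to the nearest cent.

Risk-neutral probability p = (1 + 0.01 − 0.85)/(1.3 − 0.85) = 0.1600/0.4500 = 0.3556
Terminal stock prices: S_u = 182, S_d = 119
Terminal payoffs (S − K): max(52, 0) = 52, max(-11, 0) = 0
Node 0 (S = 140): V_0 = 1/1.01·[0.3556·52.0000 + 0.6444·0.0000] = 18.3058

18.31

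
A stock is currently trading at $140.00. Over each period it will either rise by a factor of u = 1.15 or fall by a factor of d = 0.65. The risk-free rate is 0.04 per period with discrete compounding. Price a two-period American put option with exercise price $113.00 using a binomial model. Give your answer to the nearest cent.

Risk-neutral probability p = (1 + 0.04 − 0.65)/(1.15 − 0.65) = 0.3900/0.5000 = 0.7800
Terminal stock prices: S_uu = 185.1, S_ud = 104.7, S_dd = 59.15
Terminal payoffs (K − S): max(-72.15, 0) = 0, max(8.35, 0) = 8.35, max(53.85, 0) = 53.85
Node u (S = 161): continuation = 1/1.04·[0.7800·0.0000 + 0.2200·8.3500] = 1.7663; exercise value = 0.0000 ≤ continuation, so V_u = 1.7663
Node d (S = 91): continuation = 1/1.04·[0.7800·8.3500 + 0.2200·53.8500] = 17.6538; exercise value = 22.0000 > continuation, so V_d = 22.0000 (exercise)
Node 0 (S = 140): continuation = 1/1.04·[0.7800·1.7663 + 0.2200·22.0000] = 5.9786; exercise value = 0.0000 ≤ continuation, so V_0 = 5.9786

$5.98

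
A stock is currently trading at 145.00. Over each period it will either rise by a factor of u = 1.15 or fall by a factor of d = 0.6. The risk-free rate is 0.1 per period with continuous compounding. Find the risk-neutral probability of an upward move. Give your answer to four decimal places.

Risk-neutral probability p = (e^0.1 − 0.6)/(1.15 − 0.6) = 0.5052/0.5500 = 0.9185

p = 0.9185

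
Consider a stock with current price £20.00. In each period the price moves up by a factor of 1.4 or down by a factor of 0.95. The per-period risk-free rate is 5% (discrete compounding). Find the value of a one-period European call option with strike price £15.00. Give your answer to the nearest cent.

£5.71

Risk-neutral probability p = (1 + 0.05 − 0.95)/(1.4 − 0.95) = 0.1000/0.4500 = 0.2222
Terminal stock prices: S_u = 28, S_d = 19
Terminal payoffs (S − K): max(13, 0) = 13, max(4, 0) = 4
Node 0 (S = 20): V_0 = 1/1.05·[0.2222·13.0000 + 0.7778·4.0000] = 5.7143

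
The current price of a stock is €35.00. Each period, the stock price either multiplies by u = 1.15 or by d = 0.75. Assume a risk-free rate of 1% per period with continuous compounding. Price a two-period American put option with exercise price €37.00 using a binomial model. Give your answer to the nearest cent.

Risk-neutral probability p = (e^0.01 − 0.75)/(1.15 − 0.75) = 0.2601/0.4000 = 0.6501
Terminal stock prices: S_uu = 46.29, S_ud = 30.19, S_dd = 19.69
Terminal payoffs (K − S): max(-9.287, 0) = 0, max(6.812, 0) = 6.812, max(17.31, 0) = 17.31
Node u (S = 40.25): continuation = e^(−0.01)·[0.6501·0.0000 + 0.3499·6.8125] = 2.3598; exercise value = 0.0000 ≤ continuation, so V_u = 2.3598
Node d (S = 26.25): continuation = e^(−0.01)·[0.6501·6.8125 + 0.3499·17.3125] = 10.3818; exercise value = 10.7500 > continuation, so V_d = 10.7500 (exercise)
Node 0 (S = 35): continuation = e^(−0.01)·[0.6501·2.3598 + 0.3499·10.7500] = 5.2426; exercise value = 2.0000 ≤ continuation, so V_0 = 5.2426

€5.24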